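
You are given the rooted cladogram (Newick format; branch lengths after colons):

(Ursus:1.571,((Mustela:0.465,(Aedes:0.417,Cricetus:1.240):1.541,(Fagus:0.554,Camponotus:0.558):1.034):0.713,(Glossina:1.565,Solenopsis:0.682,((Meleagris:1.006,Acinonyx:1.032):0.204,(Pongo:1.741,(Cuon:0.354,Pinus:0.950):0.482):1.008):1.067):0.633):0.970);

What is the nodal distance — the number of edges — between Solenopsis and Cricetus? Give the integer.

The MRCA of Solenopsis and Cricetus is the node subtending ((Mustela,(Aedes,Cricetus),(Fagus,Camponotus)),(Glossina,Solenopsis,((Meleagris,Acinonyx),(Pongo,(Cuon,Pinus))))).
From Solenopsis up to that node: 2 branches. From Cricetus up to the same node: 3 branches. Total: 2 + 3 = 5.

5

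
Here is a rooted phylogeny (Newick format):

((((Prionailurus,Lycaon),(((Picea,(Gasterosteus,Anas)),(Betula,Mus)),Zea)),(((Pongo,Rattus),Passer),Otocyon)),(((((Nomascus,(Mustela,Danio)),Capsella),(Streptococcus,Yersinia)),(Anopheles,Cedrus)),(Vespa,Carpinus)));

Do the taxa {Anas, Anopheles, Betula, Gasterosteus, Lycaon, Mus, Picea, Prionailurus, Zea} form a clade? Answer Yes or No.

The MRCA of the listed taxa is the root, so the smallest clade containing them is the whole tree.
That clade also contains Capsella, Carpinus, Cedrus, Danio, Mustela, Nomascus, Otocyon, Passer, Pongo, Rattus, Streptococcus, Vespa, Yersinia, which are not in the proposed group, so the group is not monophyletic.

No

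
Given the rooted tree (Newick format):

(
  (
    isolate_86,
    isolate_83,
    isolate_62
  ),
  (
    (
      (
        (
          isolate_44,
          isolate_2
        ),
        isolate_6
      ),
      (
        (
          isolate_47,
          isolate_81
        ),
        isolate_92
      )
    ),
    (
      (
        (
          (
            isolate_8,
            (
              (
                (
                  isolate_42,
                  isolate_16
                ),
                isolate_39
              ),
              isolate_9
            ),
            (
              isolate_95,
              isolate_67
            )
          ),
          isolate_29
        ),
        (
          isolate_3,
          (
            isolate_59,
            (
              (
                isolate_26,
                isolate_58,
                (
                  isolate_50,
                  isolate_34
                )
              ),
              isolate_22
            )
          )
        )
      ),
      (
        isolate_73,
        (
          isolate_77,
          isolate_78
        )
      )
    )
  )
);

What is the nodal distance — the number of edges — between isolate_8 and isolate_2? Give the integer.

9

The MRCA of isolate_8 and isolate_2 is the node subtending ((((isolate_44,isolate_2),isolate_6),((isolate_47,isolate_81),isolate_92)),((((isolate_8,(((isolate_42,isolate_16),isolate_39),isolate_9),(isolate_95,isolate_67)),isolate_29),(isolate_3,(isolate_59,((isolate_26,isolate_58,(isolate_50,isolate_34)),isolate_22)))),(isolate_73,(isolate_77,isolate_78)))).
From isolate_8 up to that node: 5 branches. From isolate_2 up to the same node: 4 branches. Total: 5 + 4 = 9.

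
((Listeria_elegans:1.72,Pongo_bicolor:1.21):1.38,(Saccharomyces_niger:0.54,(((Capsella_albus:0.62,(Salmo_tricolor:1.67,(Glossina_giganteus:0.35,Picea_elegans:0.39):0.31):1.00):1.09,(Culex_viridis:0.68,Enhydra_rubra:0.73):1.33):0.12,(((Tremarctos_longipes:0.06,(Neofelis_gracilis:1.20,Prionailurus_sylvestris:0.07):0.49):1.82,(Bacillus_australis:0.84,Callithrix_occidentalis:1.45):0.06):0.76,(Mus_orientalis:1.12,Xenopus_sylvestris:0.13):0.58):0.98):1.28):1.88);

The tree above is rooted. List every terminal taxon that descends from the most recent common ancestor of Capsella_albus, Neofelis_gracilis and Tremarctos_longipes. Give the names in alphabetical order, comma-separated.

Tracing Capsella_albus: it sits inside (Capsella_albus,(Salmo_tricolor,(Glossina_giganteus,Picea_elegans))).
Tracing Neofelis_gracilis: it sits inside (Neofelis_gracilis,Prionailurus_sylvestris).
Tracing Tremarctos_longipes: it sits inside (Tremarctos_longipes,(Neofelis_gracilis,Prionailurus_sylvestris)).
The smallest clade enclosing all 3 is (((Capsella_albus,(Salmo_tricolor,(Glossina_giganteus,Picea_elegans))),(Culex_viridis,Enhydra_rubra)),(((Tremarctos_longipes,(Neofelis_gracilis,Prionailurus_sylvestris)),(Bacillus_australis,Callithrix_occidentalis)),(Mus_orientalis,Xenopus_sylvestris))); the answer is its 13 terminal taxa in alphabetical order.

Bacillus_australis, Callithrix_occidentalis, Capsella_albus, Culex_viridis, Enhydra_rubra, Glossina_giganteus, Mus_orientalis, Neofelis_gracilis, Picea_elegans, Prionailurus_sylvestris, Salmo_tricolor, Tremarctos_longipes, Xenopus_sylvestris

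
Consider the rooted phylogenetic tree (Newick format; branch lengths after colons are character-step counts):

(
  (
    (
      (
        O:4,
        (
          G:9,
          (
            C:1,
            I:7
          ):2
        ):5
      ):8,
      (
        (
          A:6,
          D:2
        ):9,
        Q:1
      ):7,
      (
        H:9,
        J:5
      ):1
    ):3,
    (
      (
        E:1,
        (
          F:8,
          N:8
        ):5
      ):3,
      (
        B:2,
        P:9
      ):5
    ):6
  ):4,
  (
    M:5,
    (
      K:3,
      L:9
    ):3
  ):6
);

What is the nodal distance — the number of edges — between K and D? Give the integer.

The MRCA of K and D is the root of the tree.
From K up to that node: 3 branches. From D up to the same node: 5 branches. Total: 3 + 5 = 8.

8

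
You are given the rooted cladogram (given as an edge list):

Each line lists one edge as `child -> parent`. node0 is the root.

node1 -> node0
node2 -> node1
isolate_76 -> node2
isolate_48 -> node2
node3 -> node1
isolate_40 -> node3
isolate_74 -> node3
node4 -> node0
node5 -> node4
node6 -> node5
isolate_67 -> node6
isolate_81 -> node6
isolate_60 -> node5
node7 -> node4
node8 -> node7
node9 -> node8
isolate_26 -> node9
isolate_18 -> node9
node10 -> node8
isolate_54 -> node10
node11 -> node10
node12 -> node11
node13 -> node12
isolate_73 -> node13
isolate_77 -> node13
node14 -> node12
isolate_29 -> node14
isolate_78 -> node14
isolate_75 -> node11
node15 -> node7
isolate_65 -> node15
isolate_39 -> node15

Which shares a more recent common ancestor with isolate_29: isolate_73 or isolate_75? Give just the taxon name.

isolate_73

The MRCA of isolate_29 and isolate_73 subtends ((isolate_73,isolate_77),(isolate_29,isolate_78)) (4 taxa).
The MRCA of isolate_29 and isolate_75 subtends (((isolate_73,isolate_77),(isolate_29,isolate_78)),isolate_75) (5 taxa).
The first is nested inside the second, so isolate_29 shares a more recent common ancestor with isolate_73.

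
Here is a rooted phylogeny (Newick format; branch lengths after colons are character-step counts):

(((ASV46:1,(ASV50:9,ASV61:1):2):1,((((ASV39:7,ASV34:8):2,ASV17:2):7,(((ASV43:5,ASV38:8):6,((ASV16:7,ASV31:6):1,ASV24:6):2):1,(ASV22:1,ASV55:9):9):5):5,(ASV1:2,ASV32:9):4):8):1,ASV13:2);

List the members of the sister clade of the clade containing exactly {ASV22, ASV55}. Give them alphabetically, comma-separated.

The clade containing exactly {ASV22, ASV55} attaches to the tree at the node subtending (((ASV43,ASV38),((ASV16,ASV31),ASV24)),(ASV22,ASV55)).
The other lineage descending from that same node — the sister group — is ((ASV43,ASV38),((ASV16,ASV31),ASV24)); its 5 tips in alphabetical order are the answer.

ASV16, ASV24, ASV31, ASV38, ASV43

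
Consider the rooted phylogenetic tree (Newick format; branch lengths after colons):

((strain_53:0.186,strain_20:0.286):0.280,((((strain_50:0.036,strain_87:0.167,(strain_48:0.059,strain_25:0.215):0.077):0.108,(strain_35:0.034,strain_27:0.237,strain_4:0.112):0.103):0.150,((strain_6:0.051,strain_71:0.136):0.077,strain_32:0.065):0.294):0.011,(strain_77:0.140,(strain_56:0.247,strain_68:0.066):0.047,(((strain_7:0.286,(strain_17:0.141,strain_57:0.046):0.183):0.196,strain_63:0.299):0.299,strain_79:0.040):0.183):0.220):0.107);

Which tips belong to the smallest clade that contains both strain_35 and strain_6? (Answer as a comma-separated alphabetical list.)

Tracing strain_35: it sits inside (strain_35,strain_27,strain_4).
Tracing strain_6: it sits inside (strain_6,strain_71).
The smallest clade enclosing both is (((strain_50,strain_87,(strain_48,strain_25)),(strain_35,strain_27,strain_4)),((strain_6,strain_71),strain_32)); the answer is its 10 terminal taxa in alphabetical order.

strain_25, strain_27, strain_32, strain_35, strain_4, strain_48, strain_50, strain_6, strain_71, strain_87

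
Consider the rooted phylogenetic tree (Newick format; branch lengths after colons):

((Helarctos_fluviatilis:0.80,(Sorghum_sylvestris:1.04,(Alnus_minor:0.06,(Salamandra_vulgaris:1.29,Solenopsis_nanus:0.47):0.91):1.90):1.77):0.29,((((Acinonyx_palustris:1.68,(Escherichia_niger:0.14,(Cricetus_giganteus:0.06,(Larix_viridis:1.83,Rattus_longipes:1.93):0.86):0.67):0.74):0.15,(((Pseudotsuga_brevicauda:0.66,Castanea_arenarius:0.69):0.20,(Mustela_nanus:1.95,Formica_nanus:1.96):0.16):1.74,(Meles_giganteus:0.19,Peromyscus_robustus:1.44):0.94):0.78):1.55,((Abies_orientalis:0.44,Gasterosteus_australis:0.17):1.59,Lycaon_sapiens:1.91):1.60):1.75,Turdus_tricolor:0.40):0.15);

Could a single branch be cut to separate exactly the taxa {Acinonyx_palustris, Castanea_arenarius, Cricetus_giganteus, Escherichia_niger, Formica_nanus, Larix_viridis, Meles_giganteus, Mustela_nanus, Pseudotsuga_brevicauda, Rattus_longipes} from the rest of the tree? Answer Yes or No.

No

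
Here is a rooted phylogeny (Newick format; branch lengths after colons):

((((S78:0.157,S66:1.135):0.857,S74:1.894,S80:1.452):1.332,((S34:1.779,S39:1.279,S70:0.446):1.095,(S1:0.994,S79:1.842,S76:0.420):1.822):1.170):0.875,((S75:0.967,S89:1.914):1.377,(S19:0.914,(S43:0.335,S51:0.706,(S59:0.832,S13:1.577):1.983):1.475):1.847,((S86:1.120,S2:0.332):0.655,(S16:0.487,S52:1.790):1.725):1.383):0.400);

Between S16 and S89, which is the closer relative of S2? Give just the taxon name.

The MRCA of S2 and S16 subtends ((S86,S2),(S16,S52)) (4 taxa).
The MRCA of S2 and S89 subtends ((S75,S89),(S19,(S43,S51,(S59,S13))),((S86,S2),(S16,S52))) (11 taxa).
The first is nested inside the second, so S2 shares a more recent common ancestor with S16.

S16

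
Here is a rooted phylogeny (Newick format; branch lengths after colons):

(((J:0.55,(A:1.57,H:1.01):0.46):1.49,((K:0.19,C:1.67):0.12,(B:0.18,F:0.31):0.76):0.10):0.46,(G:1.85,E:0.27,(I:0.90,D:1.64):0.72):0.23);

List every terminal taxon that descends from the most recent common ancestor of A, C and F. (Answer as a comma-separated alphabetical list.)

A, B, C, F, H, J, K

Tracing A: it sits inside (A,H).
Tracing C: it sits inside (K,C).
Tracing F: it sits inside (B,F).
The smallest clade enclosing all 3 is ((J,(A,H)),((K,C),(B,F))); the answer is its 7 terminal taxa in alphabetical order.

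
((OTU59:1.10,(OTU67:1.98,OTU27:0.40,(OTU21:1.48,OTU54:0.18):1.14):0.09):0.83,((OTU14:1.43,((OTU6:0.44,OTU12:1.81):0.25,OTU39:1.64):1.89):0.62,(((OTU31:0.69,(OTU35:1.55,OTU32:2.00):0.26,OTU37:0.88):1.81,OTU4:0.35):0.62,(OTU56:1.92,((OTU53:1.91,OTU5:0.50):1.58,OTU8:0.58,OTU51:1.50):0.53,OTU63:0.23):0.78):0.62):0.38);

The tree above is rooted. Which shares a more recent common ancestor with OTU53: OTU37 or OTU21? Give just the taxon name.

OTU37

The MRCA of OTU53 and OTU37 subtends (((OTU31,(OTU35,OTU32),OTU37),OTU4),(OTU56,((OTU53,OTU5),OTU8,OTU51),OTU63)) (11 taxa).
The MRCA of OTU53 and OTU21 is the root, subtending the entire tree (20 taxa).
The first is nested inside the second, so OTU53 shares a more recent common ancestor with OTU37.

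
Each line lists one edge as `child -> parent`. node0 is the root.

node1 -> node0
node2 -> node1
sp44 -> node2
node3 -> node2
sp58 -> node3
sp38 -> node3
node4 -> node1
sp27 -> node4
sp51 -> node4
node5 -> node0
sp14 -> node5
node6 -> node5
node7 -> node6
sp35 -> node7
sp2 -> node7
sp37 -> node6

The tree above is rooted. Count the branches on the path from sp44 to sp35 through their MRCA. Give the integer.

7

The MRCA of sp44 and sp35 is the root of the tree.
From sp44 up to that node: 3 branches. From sp35 up to the same node: 4 branches. Total: 3 + 4 = 7.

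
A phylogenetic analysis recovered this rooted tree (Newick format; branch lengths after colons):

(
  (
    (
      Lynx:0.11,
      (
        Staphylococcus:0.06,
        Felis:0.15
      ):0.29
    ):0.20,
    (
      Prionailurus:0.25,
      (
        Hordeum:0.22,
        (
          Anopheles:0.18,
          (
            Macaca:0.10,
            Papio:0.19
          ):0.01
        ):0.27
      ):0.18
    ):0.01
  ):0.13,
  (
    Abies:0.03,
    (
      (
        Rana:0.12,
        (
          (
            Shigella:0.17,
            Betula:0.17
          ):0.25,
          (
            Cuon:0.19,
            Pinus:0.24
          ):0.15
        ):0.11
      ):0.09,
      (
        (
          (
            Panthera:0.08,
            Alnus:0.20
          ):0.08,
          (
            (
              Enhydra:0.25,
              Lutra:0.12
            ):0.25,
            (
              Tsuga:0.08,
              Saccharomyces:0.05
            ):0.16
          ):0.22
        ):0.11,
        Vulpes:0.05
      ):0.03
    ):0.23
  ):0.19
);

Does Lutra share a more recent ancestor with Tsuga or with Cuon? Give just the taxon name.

Tsuga

The MRCA of Lutra and Tsuga subtends ((Enhydra,Lutra),(Tsuga,Saccharomyces)) (4 taxa).
The MRCA of Lutra and Cuon subtends ((Rana,((Shigella,Betula),(Cuon,Pinus))),(((Panthera,Alnus),((Enhydra,Lutra),(Tsuga,Saccharomyces))),Vulpes)) (12 taxa).
The first is nested inside the second, so Lutra shares a more recent common ancestor with Tsuga.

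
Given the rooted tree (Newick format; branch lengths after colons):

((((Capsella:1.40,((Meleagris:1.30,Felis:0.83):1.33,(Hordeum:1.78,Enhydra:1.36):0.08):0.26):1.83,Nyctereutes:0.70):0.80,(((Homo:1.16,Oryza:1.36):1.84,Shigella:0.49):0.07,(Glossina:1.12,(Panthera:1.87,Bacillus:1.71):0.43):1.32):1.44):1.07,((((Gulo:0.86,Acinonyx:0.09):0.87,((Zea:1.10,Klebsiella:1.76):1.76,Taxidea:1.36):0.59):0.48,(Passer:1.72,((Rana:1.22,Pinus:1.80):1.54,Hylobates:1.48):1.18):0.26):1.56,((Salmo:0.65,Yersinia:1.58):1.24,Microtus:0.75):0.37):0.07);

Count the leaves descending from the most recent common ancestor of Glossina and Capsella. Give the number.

12

The MRCA of Glossina and Capsella is the node subtending (((Capsella,((Meleagris,Felis),(Hordeum,Enhydra))),Nyctereutes),(((Homo,Oryza),Shigella),(Glossina,(Panthera,Bacillus)))).
That clade contains 12 terminal taxa: Bacillus, Capsella, Enhydra, Felis, Glossina, Homo, Hordeum, Meleagris, Nyctereutes, Oryza, Panthera, Shigella.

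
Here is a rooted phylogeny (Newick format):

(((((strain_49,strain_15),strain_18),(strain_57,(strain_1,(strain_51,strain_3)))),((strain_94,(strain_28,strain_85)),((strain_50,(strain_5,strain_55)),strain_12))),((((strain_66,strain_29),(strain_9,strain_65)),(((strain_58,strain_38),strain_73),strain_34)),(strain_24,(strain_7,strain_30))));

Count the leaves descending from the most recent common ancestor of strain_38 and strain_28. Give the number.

The MRCA of strain_38 and strain_28 is the root, so the clade is the entire tree.
That clade contains 25 terminal taxa: strain_1, strain_12, strain_15, strain_18, strain_24, strain_28, strain_29, strain_3, strain_30, strain_34, strain_38, strain_49, strain_5, strain_50, strain_51, strain_55, strain_57, strain_58, strain_65, strain_66, strain_7, strain_73, strain_85, strain_9, strain_94.

25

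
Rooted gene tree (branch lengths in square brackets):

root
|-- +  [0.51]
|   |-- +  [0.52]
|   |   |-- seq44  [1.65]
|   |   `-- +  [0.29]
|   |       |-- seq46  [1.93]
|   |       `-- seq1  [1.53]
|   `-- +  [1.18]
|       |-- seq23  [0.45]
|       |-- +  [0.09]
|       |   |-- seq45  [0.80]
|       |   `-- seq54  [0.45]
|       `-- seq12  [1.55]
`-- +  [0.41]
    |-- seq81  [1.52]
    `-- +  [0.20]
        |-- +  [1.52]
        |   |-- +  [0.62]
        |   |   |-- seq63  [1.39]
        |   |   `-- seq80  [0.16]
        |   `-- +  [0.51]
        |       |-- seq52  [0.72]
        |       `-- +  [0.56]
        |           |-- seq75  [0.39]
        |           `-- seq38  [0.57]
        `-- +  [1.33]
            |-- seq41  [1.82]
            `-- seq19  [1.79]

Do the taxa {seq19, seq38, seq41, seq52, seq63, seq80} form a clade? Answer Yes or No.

No

The MRCA of the listed taxa subtends (((seq63,seq80),(seq52,(seq75,seq38))),(seq41,seq19)).
That clade also contains seq75, which is not in the proposed group, so the group is not monophyletic.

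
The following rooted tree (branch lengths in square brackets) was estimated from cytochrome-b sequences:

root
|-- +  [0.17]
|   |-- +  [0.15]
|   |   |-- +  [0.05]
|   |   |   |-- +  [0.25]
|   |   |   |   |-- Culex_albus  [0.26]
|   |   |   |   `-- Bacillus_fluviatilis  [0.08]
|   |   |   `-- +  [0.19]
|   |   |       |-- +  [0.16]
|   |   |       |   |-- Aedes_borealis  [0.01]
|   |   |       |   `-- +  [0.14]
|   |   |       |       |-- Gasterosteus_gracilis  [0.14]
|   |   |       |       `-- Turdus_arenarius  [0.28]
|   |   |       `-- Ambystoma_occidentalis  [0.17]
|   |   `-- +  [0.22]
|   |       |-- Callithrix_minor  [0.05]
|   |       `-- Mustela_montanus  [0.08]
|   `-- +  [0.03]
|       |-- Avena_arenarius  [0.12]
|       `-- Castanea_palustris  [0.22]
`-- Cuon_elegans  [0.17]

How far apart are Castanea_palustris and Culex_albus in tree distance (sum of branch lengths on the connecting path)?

The path runs Castanea_palustris → … → MRCA → … → Culex_albus; the MRCA is the node subtending ((((Culex_albus,Bacillus_fluviatilis),((Aedes_borealis,(Gasterosteus_gracilis,Turdus_arenarius)),Ambystoma_occidentalis)),(Callithrix_minor,Mustela_montanus)),(Avena_arenarius,Castanea_palustris)).
Branch lengths along that path: 0.22 + 0.03 + 0.15 + 0.05 + 0.25 + 0.26 = 0.96.

0.96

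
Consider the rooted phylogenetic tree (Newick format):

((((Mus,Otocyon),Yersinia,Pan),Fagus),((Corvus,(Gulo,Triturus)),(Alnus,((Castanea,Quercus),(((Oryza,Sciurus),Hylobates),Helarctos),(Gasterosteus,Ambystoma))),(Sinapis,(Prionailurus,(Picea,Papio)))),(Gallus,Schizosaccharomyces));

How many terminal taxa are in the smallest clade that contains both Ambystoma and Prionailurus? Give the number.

The MRCA of Ambystoma and Prionailurus is the node subtending ((Corvus,(Gulo,Triturus)),(Alnus,((Castanea,Quercus),(((Oryza,Sciurus),Hylobates),Helarctos),(Gasterosteus,Ambystoma))),(Sinapis,(Prionailurus,(Picea,Papio)))).
That clade contains 16 terminal taxa: Alnus, Ambystoma, Castanea, Corvus, Gasterosteus, Gulo, Helarctos, Hylobates, Oryza, Papio, Picea, Prionailurus, Quercus, Sciurus, Sinapis, Triturus.

16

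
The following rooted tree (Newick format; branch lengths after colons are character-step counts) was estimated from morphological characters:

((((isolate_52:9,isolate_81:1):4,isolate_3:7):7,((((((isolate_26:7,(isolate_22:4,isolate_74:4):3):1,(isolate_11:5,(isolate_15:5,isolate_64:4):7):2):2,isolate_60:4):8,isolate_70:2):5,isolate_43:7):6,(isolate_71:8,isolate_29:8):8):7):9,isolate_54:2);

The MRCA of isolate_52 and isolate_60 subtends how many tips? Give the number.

The MRCA of isolate_52 and isolate_60 is the node subtending (((isolate_52,isolate_81),isolate_3),((((((isolate_26,(isolate_22,isolate_74)),(isolate_11,(isolate_15,isolate_64))),isolate_60),isolate_70),isolate_43),(isolate_71,isolate_29))).
That clade contains 14 terminal taxa: isolate_11, isolate_15, isolate_22, isolate_26, isolate_29, isolate_3, isolate_43, isolate_52, isolate_60, isolate_64, isolate_70, isolate_71, isolate_74, isolate_81.

14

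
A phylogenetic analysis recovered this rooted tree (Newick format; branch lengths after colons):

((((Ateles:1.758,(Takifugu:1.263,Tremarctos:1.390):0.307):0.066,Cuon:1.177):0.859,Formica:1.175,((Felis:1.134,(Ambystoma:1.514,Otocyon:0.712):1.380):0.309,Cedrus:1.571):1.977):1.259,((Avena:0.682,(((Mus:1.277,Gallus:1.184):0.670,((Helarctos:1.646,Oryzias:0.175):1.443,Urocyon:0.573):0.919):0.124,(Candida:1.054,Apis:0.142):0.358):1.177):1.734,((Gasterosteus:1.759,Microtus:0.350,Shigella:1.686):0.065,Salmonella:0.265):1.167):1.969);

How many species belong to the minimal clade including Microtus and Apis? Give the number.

12

The MRCA of Microtus and Apis is the node subtending ((Avena,(((Mus,Gallus),((Helarctos,Oryzias),Urocyon)),(Candida,Apis))),((Gasterosteus,Microtus,Shigella),Salmonella)).
That clade contains 12 terminal taxa: Apis, Avena, Candida, Gallus, Gasterosteus, Helarctos, Microtus, Mus, Oryzias, Salmonella, Shigella, Urocyon.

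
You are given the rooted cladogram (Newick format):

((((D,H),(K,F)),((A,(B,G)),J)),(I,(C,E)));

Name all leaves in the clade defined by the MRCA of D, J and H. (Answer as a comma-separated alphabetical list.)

A, B, D, F, G, H, J, K

Tracing D: it sits inside (D,H).
Tracing J: it sits inside ((A,(B,G)),J).
Tracing H: it sits inside (D,H).
The smallest clade enclosing all 3 is (((D,H),(K,F)),((A,(B,G)),J)); the answer is its 8 terminal taxa in alphabetical order.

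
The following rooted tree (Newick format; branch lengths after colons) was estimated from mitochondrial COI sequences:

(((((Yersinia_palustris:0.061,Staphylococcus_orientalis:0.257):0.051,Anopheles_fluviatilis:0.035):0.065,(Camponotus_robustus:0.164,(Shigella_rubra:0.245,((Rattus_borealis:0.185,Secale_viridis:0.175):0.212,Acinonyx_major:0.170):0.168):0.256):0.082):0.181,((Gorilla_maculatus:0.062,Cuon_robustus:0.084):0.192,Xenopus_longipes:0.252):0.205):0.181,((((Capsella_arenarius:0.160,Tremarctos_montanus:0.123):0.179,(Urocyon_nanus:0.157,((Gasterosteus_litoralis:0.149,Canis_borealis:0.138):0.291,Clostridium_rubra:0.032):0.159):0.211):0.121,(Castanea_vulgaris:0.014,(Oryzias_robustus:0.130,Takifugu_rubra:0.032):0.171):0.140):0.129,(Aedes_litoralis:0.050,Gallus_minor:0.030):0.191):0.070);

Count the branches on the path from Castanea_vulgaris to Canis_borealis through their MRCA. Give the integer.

7

The MRCA of Castanea_vulgaris and Canis_borealis is the node subtending (((Capsella_arenarius,Tremarctos_montanus),(Urocyon_nanus,((Gasterosteus_litoralis,Canis_borealis),Clostridium_rubra))),(Castanea_vulgaris,(Oryzias_robustus,Takifugu_rubra))).
From Castanea_vulgaris up to that node: 2 branches. From Canis_borealis up to the same node: 5 branches. Total: 2 + 5 = 7.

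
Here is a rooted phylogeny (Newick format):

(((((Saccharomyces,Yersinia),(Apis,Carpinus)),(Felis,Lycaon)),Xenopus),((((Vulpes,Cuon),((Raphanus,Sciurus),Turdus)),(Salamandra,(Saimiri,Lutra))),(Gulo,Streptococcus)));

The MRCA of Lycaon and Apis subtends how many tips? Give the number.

The MRCA of Lycaon and Apis is the node subtending (((Saccharomyces,Yersinia),(Apis,Carpinus)),(Felis,Lycaon)).
That clade contains 6 terminal taxa: Apis, Carpinus, Felis, Lycaon, Saccharomyces, Yersinia.

6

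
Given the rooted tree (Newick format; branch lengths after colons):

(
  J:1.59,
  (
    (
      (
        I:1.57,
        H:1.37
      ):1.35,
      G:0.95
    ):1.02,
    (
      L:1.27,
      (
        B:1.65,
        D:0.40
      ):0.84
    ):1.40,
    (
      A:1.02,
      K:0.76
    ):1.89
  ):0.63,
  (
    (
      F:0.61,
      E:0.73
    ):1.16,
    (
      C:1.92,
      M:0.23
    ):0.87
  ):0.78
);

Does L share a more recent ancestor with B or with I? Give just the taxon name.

B

The MRCA of L and B subtends (L,(B,D)) (3 taxa).
The MRCA of L and I subtends (((I,H),G),(L,(B,D)),(A,K)) (8 taxa).
The first is nested inside the second, so L shares a more recent common ancestor with B.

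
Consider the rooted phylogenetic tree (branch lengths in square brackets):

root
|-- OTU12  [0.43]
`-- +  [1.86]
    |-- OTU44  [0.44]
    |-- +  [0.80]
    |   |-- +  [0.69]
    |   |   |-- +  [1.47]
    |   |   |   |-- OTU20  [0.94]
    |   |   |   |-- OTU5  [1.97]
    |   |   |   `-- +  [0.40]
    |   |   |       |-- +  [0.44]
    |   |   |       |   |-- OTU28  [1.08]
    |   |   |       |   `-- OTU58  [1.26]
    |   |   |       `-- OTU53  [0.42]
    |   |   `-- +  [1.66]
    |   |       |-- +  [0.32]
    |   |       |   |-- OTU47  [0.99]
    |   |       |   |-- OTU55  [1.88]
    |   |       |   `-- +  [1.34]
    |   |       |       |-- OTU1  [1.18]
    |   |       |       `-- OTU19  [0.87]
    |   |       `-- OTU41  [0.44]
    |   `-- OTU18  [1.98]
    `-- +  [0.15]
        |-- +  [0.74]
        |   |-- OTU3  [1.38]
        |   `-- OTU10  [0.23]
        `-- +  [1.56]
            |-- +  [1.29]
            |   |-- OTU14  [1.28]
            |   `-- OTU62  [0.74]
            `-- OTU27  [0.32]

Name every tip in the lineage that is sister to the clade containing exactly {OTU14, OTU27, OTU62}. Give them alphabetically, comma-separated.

OTU10, OTU3

The clade containing exactly {OTU14, OTU27, OTU62} attaches to the tree at the node subtending ((OTU3,OTU10),((OTU14,OTU62),OTU27)).
The other lineage descending from that same node — the sister group — is (OTU3,OTU10); its 2 tips in alphabetical order are the answer.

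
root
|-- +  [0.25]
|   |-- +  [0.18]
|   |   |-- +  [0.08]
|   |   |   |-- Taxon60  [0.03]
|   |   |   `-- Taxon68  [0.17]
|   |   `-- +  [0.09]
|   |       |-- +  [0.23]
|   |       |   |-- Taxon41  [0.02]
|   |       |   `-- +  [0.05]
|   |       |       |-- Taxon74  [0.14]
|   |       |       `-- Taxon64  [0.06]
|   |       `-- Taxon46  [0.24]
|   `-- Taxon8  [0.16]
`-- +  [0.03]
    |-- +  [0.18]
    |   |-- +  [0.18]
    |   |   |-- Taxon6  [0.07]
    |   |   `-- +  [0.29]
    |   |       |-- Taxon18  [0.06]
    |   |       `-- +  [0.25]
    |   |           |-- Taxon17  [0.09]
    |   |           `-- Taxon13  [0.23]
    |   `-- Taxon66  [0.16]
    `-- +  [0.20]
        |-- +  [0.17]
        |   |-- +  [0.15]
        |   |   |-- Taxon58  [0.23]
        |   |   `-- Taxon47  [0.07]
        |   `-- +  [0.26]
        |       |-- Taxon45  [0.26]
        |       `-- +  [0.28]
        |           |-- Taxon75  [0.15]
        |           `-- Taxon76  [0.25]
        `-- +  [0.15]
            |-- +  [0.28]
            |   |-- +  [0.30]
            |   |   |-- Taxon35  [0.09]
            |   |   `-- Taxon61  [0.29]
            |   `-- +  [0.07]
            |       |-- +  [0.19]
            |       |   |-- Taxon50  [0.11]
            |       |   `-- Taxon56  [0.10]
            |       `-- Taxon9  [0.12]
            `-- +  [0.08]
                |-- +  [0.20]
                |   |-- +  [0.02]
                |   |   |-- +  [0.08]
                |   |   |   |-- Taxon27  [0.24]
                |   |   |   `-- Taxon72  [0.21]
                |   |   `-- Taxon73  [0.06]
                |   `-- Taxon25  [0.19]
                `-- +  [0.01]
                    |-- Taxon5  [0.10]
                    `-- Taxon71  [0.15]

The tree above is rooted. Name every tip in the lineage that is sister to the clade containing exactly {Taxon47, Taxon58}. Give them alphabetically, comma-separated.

Taxon45, Taxon75, Taxon76

The clade containing exactly {Taxon47, Taxon58} attaches to the tree at the node subtending ((Taxon58,Taxon47),(Taxon45,(Taxon75,Taxon76))).
The other lineage descending from that same node — the sister group — is (Taxon45,(Taxon75,Taxon76)); its 3 tips in alphabetical order are the answer.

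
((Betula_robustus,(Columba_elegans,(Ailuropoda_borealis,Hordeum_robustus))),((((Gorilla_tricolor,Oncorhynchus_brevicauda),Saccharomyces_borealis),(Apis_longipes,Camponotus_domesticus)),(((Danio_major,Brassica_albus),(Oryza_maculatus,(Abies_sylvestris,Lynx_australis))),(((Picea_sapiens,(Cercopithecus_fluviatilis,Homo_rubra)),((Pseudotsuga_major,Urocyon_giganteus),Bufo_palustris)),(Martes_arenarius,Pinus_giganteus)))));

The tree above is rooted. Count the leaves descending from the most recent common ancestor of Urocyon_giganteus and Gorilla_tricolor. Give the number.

18

The MRCA of Urocyon_giganteus and Gorilla_tricolor is the node subtending ((((Gorilla_tricolor,Oncorhynchus_brevicauda),Saccharomyces_borealis),(Apis_longipes,Camponotus_domesticus)),(((Danio_major,Brassica_albus),(Oryza_maculatus,(Abies_sylvestris,Lynx_australis))),(((Picea_sapiens,(Cercopithecus_fluviatilis,Homo_rubra)),((Pseudotsuga_major,Urocyon_giganteus),Bufo_palustris)),(Martes_arenarius,Pinus_giganteus)))).
That clade contains 18 terminal taxa: Abies_sylvestris, Apis_longipes, Brassica_albus, Bufo_palustris, Camponotus_domesticus, Cercopithecus_fluviatilis, Danio_major, Gorilla_tricolor, Homo_rubra, Lynx_australis, Martes_arenarius, Oncorhynchus_brevicauda, Oryza_maculatus, Picea_sapiens, Pinus_giganteus, Pseudotsuga_major, Saccharomyces_borealis, Urocyon_giganteus.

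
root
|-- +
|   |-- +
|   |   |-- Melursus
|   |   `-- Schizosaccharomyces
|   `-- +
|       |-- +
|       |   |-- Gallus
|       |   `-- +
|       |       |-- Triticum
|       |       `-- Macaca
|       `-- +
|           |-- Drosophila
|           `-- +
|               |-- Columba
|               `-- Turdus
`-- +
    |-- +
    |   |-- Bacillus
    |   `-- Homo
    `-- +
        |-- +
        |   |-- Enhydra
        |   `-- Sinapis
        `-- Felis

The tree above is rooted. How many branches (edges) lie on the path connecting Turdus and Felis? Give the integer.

The MRCA of Turdus and Felis is the root of the tree.
From Turdus up to that node: 5 branches. From Felis up to the same node: 3 branches. Total: 5 + 3 = 8.

8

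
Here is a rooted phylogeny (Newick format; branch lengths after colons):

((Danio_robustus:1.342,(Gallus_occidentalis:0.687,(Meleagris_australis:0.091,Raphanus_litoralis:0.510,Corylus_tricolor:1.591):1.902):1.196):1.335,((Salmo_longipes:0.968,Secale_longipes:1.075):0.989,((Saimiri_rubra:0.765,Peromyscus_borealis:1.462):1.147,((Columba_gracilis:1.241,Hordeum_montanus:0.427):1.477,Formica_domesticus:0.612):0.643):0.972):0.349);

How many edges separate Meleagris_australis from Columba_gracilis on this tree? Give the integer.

The MRCA of Meleagris_australis and Columba_gracilis is the root of the tree.
From Meleagris_australis up to that node: 4 branches. From Columba_gracilis up to the same node: 5 branches. Total: 4 + 5 = 9.

9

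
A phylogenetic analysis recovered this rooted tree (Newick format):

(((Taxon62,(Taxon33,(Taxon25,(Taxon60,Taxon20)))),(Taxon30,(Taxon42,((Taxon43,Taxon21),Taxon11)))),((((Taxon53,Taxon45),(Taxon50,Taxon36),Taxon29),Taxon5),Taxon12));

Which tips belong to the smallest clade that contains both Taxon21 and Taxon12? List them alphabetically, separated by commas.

Taxon11, Taxon12, Taxon20, Taxon21, Taxon25, Taxon29, Taxon30, Taxon33, Taxon36, Taxon42, Taxon43, Taxon45, Taxon5, Taxon50, Taxon53, Taxon60, Taxon62

Tracing Taxon21: it sits inside (Taxon43,Taxon21).
Tracing Taxon12: it sits inside ((((Taxon53,Taxon45),(Taxon50,Taxon36),Taxon29),Taxon5),Taxon12).
The smallest clade enclosing both is the whole tree (their MRCA is the root), so the answer is all 17 tips in alphabetical order.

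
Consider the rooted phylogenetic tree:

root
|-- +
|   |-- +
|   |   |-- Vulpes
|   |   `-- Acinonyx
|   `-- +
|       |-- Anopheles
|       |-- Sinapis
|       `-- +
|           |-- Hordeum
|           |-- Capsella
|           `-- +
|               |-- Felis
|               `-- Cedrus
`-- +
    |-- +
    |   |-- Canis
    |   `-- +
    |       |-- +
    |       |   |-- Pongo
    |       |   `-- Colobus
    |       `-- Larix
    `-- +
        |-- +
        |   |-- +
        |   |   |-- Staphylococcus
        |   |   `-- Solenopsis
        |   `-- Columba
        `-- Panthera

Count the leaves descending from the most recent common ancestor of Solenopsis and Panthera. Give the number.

The MRCA of Solenopsis and Panthera is the node subtending (((Staphylococcus,Solenopsis),Columba),Panthera).
That clade contains 4 terminal taxa: Columba, Panthera, Solenopsis, Staphylococcus.

4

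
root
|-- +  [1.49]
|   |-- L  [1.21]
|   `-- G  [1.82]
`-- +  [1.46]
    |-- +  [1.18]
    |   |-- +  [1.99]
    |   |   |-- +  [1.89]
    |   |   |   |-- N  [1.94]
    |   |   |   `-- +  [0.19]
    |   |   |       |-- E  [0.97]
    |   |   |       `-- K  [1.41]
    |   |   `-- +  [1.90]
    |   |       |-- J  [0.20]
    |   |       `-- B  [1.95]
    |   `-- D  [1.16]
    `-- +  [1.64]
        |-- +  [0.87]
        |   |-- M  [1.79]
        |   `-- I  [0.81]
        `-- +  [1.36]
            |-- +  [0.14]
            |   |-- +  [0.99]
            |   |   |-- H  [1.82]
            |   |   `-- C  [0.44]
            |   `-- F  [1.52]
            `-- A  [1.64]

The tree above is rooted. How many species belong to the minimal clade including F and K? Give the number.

12

The MRCA of F and K is the node subtending ((((N,(E,K)),(J,B)),D),((M,I),(((H,C),F),A))).
That clade contains 12 terminal taxa: A, B, C, D, E, F, H, I, J, K, M, N.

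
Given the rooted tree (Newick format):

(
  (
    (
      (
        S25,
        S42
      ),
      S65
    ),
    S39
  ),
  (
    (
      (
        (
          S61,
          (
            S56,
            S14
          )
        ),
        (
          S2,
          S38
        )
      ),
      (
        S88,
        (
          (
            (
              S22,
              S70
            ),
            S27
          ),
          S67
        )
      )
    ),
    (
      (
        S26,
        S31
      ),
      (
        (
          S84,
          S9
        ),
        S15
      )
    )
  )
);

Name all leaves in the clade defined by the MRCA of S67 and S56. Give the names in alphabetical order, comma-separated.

Tracing S67: it sits inside (((S22,S70),S27),S67).
Tracing S56: it sits inside (S56,S14).
The smallest clade enclosing both is (((S61,(S56,S14)),(S2,S38)),(S88,(((S22,S70),S27),S67))); the answer is its 10 terminal taxa in alphabetical order.

S14, S2, S22, S27, S38, S56, S61, S67, S70, S88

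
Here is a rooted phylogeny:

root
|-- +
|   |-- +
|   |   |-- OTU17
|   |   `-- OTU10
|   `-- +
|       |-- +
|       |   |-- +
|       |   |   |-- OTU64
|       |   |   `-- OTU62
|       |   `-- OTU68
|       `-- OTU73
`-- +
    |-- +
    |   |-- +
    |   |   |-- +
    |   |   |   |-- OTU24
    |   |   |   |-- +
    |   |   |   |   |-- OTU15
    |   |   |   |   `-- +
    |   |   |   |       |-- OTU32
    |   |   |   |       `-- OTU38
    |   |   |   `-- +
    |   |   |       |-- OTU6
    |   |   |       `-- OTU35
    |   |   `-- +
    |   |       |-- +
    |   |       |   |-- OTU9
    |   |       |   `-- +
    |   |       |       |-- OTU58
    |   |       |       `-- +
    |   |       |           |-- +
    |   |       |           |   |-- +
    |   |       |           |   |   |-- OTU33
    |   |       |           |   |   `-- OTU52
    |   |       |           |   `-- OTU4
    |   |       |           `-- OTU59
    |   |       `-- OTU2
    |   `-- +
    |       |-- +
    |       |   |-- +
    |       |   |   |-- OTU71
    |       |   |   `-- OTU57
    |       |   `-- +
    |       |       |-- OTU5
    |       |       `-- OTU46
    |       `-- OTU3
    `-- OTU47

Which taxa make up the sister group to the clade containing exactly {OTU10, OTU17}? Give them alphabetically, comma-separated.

OTU62, OTU64, OTU68, OTU73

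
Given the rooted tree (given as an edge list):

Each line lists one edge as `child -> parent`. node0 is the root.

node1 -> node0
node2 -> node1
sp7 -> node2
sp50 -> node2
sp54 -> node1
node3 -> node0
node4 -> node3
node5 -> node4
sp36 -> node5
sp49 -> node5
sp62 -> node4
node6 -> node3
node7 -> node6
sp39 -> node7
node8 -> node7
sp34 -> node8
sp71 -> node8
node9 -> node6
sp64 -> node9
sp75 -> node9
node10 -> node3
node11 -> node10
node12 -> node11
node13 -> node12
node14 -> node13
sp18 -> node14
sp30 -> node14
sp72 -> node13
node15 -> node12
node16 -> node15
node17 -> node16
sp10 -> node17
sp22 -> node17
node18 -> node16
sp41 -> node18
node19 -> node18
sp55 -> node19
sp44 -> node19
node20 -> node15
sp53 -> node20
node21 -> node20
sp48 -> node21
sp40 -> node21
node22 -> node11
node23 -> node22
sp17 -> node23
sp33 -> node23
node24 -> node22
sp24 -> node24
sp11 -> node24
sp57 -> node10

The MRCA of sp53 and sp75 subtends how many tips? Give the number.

24

The MRCA of sp53 and sp75 is the node subtending (((sp36,sp49),sp62),((sp39,(sp34,sp71)),(sp64,sp75)),(((((sp18,sp30),sp72),(((sp10,sp22),(sp41,(sp55,sp44))),(sp53,(sp48,sp40)))),((sp17,sp33),(sp24,sp11))),sp57)).
That clade contains 24 terminal taxa: sp10, sp11, sp17, sp18, sp22, sp24, sp30, sp33, sp34, sp36, sp39, sp40, sp41, sp44, sp48, sp49, sp53, sp55, sp57, sp62, sp64, sp71, sp72, sp75.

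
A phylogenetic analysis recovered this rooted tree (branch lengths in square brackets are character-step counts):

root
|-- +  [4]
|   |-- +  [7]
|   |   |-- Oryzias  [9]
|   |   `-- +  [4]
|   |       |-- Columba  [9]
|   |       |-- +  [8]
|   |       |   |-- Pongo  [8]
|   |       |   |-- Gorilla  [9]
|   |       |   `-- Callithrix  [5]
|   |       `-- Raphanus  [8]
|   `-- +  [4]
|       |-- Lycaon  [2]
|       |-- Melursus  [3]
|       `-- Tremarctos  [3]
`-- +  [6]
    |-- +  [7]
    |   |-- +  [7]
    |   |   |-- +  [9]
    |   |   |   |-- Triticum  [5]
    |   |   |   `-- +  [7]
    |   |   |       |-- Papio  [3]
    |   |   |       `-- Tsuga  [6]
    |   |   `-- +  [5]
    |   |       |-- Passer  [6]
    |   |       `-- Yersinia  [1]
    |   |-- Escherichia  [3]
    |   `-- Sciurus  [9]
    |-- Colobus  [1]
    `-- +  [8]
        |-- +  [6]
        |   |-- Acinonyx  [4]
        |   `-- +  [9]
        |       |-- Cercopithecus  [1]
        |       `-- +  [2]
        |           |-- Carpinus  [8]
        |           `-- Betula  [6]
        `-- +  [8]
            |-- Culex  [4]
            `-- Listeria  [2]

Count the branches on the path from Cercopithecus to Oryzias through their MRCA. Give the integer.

8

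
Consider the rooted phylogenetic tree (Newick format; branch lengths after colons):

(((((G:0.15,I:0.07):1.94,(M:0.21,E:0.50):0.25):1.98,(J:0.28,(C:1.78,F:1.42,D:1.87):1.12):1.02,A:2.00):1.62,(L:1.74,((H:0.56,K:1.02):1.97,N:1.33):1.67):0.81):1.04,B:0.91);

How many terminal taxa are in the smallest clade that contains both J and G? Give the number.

The MRCA of J and G is the node subtending (((G,I),(M,E)),(J,(C,F,D)),A).
That clade contains 9 terminal taxa: A, C, D, E, F, G, I, J, M.

9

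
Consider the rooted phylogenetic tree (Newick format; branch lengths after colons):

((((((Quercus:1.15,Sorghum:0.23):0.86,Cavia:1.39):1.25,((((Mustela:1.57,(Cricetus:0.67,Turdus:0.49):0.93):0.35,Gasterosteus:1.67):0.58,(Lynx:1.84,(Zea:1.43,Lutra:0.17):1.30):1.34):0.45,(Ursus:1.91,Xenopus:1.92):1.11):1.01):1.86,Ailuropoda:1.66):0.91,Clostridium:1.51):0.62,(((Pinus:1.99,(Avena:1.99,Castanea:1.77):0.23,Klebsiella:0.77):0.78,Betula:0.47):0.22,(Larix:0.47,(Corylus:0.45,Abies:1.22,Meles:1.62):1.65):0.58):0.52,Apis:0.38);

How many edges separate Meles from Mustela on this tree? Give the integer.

The MRCA of Meles and Mustela is the root of the tree.
From Meles up to that node: 4 branches. From Mustela up to the same node: 8 branches. Total: 4 + 8 = 12.

12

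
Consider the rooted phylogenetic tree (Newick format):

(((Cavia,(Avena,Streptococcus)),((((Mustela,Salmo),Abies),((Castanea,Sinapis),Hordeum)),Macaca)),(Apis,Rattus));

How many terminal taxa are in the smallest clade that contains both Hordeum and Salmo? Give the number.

6

The MRCA of Hordeum and Salmo is the node subtending (((Mustela,Salmo),Abies),((Castanea,Sinapis),Hordeum)).
That clade contains 6 terminal taxa: Abies, Castanea, Hordeum, Mustela, Salmo, Sinapis.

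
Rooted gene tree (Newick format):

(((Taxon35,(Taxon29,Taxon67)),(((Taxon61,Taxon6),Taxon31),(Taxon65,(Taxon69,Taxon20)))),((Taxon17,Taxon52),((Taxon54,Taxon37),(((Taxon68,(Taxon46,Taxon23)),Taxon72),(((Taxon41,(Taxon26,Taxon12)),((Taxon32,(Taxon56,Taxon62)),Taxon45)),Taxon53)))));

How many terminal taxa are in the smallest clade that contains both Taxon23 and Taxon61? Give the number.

The MRCA of Taxon23 and Taxon61 is the root, so the clade is the entire tree.
That clade contains 25 terminal taxa: Taxon12, Taxon17, Taxon20, Taxon23, Taxon26, Taxon29, Taxon31, Taxon32, Taxon35, Taxon37, Taxon41, Taxon45, Taxon46, Taxon52, Taxon53, Taxon54, Taxon56, Taxon6, Taxon61, Taxon62, Taxon65, Taxon67, Taxon68, Taxon69, Taxon72.

25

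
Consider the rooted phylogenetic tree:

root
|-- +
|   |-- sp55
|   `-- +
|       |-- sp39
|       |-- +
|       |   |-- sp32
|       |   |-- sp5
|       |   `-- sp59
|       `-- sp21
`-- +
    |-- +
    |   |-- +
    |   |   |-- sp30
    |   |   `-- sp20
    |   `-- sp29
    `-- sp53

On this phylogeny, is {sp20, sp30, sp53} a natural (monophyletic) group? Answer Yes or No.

No

The MRCA of the listed taxa subtends (((sp30,sp20),sp29),sp53).
That clade also contains sp29, which is not in the proposed group, so the group is not monophyletic.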